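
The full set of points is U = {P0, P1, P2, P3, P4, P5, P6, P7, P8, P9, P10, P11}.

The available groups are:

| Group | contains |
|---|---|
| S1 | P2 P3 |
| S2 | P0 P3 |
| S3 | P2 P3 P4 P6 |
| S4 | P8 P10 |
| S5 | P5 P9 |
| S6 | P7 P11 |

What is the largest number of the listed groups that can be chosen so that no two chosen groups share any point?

S1, S4, S5, S6 are pairwise disjoint (S1={P2,P3}; S4={P8,P10}; S5={P5,P9}; S6={P7,P11}).
Every remaining group overlaps one of these, and no 5 of the listed groups are pairwise disjoint, so 4 is the maximum.

4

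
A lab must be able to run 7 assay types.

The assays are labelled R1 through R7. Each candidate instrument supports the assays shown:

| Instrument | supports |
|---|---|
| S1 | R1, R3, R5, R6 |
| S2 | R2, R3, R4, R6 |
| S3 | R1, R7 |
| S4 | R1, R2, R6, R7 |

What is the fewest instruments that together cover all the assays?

3

Take {S1, S2, S3}. Their union is {R1, R2, R3, R4, R5, R6, R7}, which is all 7 assays.
Only S2 contains R4, so S2 is forced; the remaining 3 assays need at least 2 more instruments (each remaining instrument adds at most 2) — so at least 3 instruments are needed, and 3 is optimal.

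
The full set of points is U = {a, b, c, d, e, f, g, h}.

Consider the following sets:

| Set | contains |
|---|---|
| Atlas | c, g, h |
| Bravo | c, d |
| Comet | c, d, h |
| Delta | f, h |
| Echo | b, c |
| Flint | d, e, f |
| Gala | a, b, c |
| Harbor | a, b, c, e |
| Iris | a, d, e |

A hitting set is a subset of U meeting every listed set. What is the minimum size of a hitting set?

The 3 points {b, d, h} hit every set.
The sets Delta, Echo, Iris are pairwise disjoint, so any hitting set needs a separate point for each — at least 3. Hence 3 is optimal.

3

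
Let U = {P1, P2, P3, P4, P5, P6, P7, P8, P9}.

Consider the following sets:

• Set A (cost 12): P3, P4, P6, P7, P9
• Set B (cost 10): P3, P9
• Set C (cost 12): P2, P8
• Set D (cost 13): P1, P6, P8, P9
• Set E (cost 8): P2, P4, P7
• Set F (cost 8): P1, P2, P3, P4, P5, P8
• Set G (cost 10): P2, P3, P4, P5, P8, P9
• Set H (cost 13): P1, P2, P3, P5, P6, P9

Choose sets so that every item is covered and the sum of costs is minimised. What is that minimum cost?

A, F together cover every item (A ∪ F = {P1, P2, P3, P4, P5, P6, P7, P8, P9}); total cost 12 + 8 = 20.
No covering selection has total cost below 20.

20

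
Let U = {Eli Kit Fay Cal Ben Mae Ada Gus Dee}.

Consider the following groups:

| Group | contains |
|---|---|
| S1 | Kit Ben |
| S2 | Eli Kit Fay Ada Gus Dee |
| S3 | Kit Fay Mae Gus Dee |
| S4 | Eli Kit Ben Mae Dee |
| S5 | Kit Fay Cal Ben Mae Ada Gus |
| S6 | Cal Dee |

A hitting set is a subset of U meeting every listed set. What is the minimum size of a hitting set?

H = {Kit, Cal} meets every group (each contains at least one member of H), and |H| = 2.
The groups S1, S6 are pairwise disjoint, so any hitting set needs a separate item for each — at least 2. Hence 2 is optimal.

2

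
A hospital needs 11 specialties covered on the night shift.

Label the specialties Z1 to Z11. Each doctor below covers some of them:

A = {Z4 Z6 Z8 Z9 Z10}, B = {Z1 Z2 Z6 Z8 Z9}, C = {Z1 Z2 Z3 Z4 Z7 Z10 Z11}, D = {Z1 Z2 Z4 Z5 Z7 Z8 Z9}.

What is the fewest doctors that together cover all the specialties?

3

B and C and D together: B ∪ C ∪ D = {Z1, Z2, Z3, Z4, Z5, Z6, Z7, Z8, Z9, Z10, Z11} — every specialty is covered.
Only C contains Z3, so C is forced; the remaining 4 specialties need at least 2 more doctors (each remaining doctor adds at most 3) — so at least 3 doctors are needed, and 3 is optimal.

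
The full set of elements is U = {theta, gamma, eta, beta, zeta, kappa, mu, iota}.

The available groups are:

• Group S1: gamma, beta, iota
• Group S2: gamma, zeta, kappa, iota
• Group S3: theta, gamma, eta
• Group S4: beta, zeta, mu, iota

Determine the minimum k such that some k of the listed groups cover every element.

3

S2 and S3 and S4 together: S2 ∪ S3 ∪ S4 = {theta, gamma, eta, beta, zeta, kappa, mu, iota} — every element is covered.
Only S3 contains theta, so S3 is forced; the remaining 5 elements need at least 2 more groups (each remaining group adds at most 4) — so at least 3 groups are needed, and 3 is optimal.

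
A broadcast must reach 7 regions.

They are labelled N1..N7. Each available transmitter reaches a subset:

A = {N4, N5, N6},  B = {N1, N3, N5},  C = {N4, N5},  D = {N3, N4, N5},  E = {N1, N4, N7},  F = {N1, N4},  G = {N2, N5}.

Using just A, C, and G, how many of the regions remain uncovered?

3

Union of A, C, G = {N2, N4, N5, N6}.
Not covered: N1, N3, N7 — 3 regions.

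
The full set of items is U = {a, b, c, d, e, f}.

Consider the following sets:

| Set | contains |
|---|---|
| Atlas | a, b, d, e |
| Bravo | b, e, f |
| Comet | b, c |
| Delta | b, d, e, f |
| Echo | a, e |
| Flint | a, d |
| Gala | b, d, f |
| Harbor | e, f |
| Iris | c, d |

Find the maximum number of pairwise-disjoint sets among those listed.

Comet, Flint, Harbor are pairwise disjoint (Comet={b,c}; Flint={a,d}; Harbor={e,f}).
Every remaining set overlaps one of these, and no 4 of the listed sets are pairwise disjoint, so 3 is the maximum.

3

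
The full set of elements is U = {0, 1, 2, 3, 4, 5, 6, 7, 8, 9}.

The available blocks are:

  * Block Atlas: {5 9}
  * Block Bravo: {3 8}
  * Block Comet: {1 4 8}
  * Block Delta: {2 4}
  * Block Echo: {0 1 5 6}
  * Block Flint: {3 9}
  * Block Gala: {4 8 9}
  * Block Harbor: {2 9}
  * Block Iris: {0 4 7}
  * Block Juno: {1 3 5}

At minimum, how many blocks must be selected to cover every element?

4

Bravo and Echo and Harbor and Iris together: Bravo ∪ Echo ∪ Harbor ∪ Iris = {0, 1, 2, 3, 4, 5, 6, 7, 8, 9} — every element is covered.
Only Iris contains 7, so Iris is forced; the remaining 7 elements need at least 3 more blocks (each remaining block adds at most 3) — so at least 4 blocks are needed, and 4 is optimal.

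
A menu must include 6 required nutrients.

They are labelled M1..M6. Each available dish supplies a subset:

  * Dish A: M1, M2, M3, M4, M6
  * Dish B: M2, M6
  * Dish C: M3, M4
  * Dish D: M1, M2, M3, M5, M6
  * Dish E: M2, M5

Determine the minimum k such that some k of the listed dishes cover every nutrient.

Take {A, E}. Their union is {M1, M2, M3, M4, M5, M6}, which is all 6 nutrients.
No single dish has all 6 nutrients (the largest, A, has 5), so 2 is optimal.

2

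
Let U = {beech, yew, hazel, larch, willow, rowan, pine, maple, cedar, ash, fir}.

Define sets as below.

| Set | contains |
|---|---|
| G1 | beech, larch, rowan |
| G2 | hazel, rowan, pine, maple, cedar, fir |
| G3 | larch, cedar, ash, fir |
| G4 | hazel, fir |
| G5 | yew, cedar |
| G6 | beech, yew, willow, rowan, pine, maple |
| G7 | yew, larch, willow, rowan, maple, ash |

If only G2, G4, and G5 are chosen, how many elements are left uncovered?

4

Union of G2, G4, G5 = {yew, hazel, rowan, pine, maple, cedar, fir}.
Not covered: beech, larch, willow, ash — 4 elements.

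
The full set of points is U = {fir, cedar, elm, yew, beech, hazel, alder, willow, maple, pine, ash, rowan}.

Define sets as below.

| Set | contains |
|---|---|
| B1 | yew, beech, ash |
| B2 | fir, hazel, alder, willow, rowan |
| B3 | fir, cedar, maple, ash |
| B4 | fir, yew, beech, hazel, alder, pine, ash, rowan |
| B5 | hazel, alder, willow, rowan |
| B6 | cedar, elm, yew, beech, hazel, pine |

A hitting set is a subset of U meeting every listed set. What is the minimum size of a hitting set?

Take H = {hazel, ash}. Each listed set contains at least one of these, so H is a hitting set of size 2.
The sets B1, B2 are pairwise disjoint, so any hitting set needs a separate point for each — at least 2. Hence 2 is optimal.

2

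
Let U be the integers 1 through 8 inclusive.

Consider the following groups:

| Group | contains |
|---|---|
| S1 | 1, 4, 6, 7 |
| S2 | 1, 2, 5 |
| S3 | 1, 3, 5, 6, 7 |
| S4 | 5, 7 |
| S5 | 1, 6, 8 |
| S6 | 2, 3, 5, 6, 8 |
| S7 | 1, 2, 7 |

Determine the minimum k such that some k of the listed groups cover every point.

S1 and S6 cover everything between them: the union {1, 2, 3, 4, 5, 6, 7, 8} is all of U.
No single group has all 8 points (the largest, S3, has 5), so 2 is optimal.

2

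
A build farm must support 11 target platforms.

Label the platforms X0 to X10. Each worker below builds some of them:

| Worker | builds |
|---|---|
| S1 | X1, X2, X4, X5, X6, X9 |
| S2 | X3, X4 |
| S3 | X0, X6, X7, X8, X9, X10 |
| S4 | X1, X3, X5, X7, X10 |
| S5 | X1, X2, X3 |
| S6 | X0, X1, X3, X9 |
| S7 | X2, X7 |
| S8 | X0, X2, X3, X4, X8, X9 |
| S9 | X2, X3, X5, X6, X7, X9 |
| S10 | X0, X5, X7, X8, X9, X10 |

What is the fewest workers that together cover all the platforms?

Take {S1, S3, S8}. Their union is {X0, X1, X2, X3, X4, X5, X6, X7, X8, X9, X10}, which is all 11 platforms.
No 2 of the 10 workers cover everything (all 45 combinations miss at least one platform), so 3 is optimal.

3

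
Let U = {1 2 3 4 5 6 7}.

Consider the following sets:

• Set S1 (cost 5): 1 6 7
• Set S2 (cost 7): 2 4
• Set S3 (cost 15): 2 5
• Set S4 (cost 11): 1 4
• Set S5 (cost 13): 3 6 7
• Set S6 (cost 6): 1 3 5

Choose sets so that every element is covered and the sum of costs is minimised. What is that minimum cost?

S1, S2, S6 together cover every element (S1 ∪ S2 ∪ S6 = {1, 2, 3, 4, 5, 6, 7}); total cost 5 + 7 + 6 = 18.
No covering selection has total cost below 18.

18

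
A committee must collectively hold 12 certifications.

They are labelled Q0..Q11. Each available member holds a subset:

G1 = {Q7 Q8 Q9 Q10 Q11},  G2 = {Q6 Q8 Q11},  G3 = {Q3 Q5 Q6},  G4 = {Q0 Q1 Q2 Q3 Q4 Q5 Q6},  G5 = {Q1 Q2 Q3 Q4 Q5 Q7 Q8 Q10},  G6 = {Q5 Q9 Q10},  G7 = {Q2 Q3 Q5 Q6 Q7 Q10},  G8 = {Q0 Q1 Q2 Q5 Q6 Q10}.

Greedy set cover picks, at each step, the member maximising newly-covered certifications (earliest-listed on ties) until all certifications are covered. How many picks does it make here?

3

Greedy: pick G5 (covers 8 new) → pick G1 (covers 2 new) → pick G4 (covers 2 new). Total picks: 3.
(The true minimum cover uses only 2 members, so greedy is not optimal here.)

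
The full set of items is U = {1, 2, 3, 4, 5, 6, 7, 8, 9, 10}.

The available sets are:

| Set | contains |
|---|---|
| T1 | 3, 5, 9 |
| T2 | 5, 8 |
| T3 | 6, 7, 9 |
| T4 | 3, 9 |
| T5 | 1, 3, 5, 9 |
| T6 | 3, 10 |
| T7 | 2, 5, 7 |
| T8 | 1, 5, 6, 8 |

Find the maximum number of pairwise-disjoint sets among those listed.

T2, T3, T6 are pairwise disjoint (T2={5,8}; T3={6,7,9}; T6={3,10}).
Every remaining set overlaps one of these, and no 4 of the listed sets are pairwise disjoint, so 3 is the maximum.

3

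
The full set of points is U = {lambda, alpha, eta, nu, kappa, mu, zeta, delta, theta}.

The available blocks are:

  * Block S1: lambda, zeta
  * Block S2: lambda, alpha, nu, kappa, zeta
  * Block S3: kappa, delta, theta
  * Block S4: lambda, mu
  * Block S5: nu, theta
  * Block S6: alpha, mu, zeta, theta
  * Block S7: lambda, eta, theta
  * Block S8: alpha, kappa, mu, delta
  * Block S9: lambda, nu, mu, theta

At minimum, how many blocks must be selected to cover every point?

3

S2 and S7 and S8 together: S2 ∪ S7 ∪ S8 = {lambda, alpha, eta, nu, kappa, mu, zeta, delta, theta} — every point is covered.
Only S7 contains eta, so S7 is forced; the remaining 6 points need at least 2 more blocks (each remaining block adds at most 4) — so at least 3 blocks are needed, and 3 is optimal.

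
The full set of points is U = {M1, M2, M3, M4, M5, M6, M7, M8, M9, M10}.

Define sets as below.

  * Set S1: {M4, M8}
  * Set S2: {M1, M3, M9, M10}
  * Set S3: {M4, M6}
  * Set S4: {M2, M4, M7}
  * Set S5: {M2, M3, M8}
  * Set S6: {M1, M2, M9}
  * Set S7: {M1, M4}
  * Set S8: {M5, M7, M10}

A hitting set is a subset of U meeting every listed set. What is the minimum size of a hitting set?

The 3 points {M2, M4, M10} hit every set.
The sets S3, S6, S8 are pairwise disjoint, so any hitting set needs a separate point for each — at least 3. Hence 3 is optimal.

3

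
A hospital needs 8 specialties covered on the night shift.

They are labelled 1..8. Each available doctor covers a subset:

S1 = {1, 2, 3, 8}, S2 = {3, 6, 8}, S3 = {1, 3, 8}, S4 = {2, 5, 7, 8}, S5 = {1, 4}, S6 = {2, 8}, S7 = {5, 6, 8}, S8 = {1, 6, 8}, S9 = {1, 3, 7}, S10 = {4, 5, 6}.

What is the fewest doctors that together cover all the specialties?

Take {S2, S4, S5}. Their union is {1, 2, 3, 4, 5, 6, 7, 8}, which is all 8 specialties.
No 2 of the 10 doctors cover everything (all 45 combinations miss at least one specialty), so 3 is optimal.

3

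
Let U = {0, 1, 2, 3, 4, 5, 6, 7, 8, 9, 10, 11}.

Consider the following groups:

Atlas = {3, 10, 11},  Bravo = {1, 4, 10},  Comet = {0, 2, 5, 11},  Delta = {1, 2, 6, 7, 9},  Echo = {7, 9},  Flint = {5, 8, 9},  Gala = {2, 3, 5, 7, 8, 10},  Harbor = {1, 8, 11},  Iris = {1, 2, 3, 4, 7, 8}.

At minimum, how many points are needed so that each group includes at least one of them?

Take H = {4, 8, 9, 11}. Each listed group contains at least one of these, so H is a hitting set of size 4.
No choice of 3 points meets every group, so 4 is the minimum.

4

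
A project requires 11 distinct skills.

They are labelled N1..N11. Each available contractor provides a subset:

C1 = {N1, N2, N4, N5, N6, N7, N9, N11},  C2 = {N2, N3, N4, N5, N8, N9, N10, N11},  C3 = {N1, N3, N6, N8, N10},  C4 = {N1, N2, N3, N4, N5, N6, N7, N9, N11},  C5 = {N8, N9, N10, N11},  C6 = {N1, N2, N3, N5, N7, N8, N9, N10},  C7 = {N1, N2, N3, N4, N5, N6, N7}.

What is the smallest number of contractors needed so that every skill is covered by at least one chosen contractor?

C5 and C7 together: C5 ∪ C7 = {N1, N2, N3, N4, N5, N6, N7, N8, N9, N10, N11} — every skill is covered.
No single contractor has all 11 skills (the largest, C4, has 9), so 2 is optimal.

2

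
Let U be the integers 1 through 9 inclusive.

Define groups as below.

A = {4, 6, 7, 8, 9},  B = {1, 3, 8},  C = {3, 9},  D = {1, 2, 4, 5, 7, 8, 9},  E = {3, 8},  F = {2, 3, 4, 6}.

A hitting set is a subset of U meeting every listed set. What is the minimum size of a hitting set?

H = {3, 7} meets every group (each contains at least one member of H), and |H| = 2.
No single item lies in every group, so at least 2 are needed and 2 is optimal.

2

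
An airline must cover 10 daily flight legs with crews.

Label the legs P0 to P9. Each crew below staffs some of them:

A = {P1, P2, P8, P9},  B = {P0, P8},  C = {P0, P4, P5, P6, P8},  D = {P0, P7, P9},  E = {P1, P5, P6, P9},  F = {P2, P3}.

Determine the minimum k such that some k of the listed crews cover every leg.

Take {A, C, D, F}. Their union is {P0, P1, P2, P3, P4, P5, P6, P7, P8, P9}, which is all 10 legs.
No 3 of the 6 crews cover everything (all 20 combinations miss at least one leg), so 4 is optimal.

4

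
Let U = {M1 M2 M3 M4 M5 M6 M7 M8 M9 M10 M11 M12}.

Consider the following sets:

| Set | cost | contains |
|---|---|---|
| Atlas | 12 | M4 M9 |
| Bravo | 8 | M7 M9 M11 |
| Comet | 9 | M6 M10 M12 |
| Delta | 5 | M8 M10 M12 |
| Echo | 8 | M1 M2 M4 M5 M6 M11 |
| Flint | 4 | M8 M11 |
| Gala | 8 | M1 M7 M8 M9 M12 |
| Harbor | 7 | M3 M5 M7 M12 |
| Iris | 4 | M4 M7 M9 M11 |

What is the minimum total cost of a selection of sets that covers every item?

Delta, Echo, Harbor, Iris together cover every item (Delta ∪ Echo ∪ Harbor ∪ Iris = {M1, M2, M3, M4, M5, M6, M7, M8, M9, M10, M11, M12}); total cost 5 + 8 + 7 + 4 = 24.
No covering selection has total cost below 24.

24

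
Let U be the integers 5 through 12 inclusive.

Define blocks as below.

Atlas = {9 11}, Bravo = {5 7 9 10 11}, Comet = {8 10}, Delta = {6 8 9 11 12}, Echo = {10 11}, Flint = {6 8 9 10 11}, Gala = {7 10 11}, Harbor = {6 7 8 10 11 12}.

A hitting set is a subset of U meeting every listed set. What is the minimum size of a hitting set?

2

Take H = {9, 10}. Each listed block contains at least one of these, so H is a hitting set of size 2.
The blocks Atlas, Comet are pairwise disjoint, so any hitting set needs a separate element for each — at least 2. Hence 2 is optimal.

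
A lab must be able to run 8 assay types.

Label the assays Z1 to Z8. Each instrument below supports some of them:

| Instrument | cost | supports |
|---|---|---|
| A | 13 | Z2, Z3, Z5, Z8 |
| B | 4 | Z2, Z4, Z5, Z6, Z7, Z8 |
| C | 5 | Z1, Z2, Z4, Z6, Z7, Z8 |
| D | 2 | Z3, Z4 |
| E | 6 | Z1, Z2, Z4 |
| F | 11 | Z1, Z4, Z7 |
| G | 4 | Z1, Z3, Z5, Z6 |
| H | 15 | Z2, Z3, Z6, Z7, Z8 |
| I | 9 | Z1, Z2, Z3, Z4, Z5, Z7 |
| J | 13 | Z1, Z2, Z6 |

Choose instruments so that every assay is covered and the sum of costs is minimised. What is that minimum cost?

B, G together cover every assay (B ∪ G = {Z1, Z2, Z3, Z4, Z5, Z6, Z7, Z8}); total cost 4 + 4 = 8.
The greedy pick B, D, G costs 10; no covering selection beats 8.

8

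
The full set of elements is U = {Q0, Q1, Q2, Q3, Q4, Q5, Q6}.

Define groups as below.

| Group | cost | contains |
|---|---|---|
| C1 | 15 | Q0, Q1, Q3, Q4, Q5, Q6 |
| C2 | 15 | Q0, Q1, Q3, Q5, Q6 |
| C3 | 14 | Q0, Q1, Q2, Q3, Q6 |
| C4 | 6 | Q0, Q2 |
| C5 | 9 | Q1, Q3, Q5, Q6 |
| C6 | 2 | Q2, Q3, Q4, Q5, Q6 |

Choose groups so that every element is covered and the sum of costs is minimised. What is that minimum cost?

16

C3, C6 together cover every element (C3 ∪ C6 = {Q0, Q1, Q2, Q3, Q4, Q5, Q6}); total cost 14 + 2 = 16.
The greedy pick C6, C4, C5 costs 17; no covering selection beats 16.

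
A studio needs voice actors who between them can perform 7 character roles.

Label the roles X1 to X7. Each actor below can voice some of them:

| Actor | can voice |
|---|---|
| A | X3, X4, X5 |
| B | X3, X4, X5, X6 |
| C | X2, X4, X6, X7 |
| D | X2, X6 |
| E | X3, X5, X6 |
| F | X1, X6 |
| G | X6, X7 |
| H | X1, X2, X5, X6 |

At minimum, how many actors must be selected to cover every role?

3

B and C and F together: B ∪ C ∪ F = {X1, X2, X3, X4, X5, X6, X7} — every role is covered.
No 2 of the 8 actors cover everything (all 28 combinations miss at least one role), so 3 is optimal.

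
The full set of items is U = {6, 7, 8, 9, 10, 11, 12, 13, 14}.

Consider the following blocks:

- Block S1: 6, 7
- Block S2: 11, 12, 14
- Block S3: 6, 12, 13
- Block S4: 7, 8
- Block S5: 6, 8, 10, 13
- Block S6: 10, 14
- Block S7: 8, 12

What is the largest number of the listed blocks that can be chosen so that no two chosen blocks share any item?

S3, S4, S6 are pairwise disjoint (S3={6,12,13}; S4={7,8}; S6={10,14}).
Every remaining block overlaps one of these, and no 4 of the listed blocks are pairwise disjoint, so 3 is the maximum.

3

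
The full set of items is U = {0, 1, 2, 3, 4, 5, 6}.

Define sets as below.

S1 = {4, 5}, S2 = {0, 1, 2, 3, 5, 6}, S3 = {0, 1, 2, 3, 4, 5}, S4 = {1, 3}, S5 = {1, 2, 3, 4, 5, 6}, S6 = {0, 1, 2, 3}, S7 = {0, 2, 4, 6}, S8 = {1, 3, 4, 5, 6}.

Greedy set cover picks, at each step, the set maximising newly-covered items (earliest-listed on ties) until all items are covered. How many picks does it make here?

Greedy: pick S2 (covers 6 new) → pick S1 (covers 1 new). Total picks: 2.

2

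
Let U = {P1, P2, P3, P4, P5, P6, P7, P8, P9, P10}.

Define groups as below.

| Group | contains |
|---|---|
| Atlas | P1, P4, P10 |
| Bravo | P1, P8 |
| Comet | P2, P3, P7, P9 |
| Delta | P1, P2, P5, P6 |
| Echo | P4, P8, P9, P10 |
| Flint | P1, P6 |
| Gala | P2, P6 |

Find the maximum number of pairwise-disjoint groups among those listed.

2

Echo, Gala are pairwise disjoint (Echo={P4,P8,P9,P10}; Gala={P2,P6}).
Every remaining group overlaps one of these, and no 3 of the listed groups are pairwise disjoint, so 2 is the maximum.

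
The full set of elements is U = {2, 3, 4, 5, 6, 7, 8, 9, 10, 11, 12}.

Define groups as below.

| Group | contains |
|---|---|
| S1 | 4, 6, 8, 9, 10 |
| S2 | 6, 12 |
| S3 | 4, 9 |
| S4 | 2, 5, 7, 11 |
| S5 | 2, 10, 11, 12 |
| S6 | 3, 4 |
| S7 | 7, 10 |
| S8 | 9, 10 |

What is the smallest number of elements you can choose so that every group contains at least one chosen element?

4

The 4 elements {4, 6, 7, 10} hit every group.
The groups S2, S4, S6, S8 are pairwise disjoint, so any hitting set needs a separate element for each — at least 4. Hence 4 is optimal.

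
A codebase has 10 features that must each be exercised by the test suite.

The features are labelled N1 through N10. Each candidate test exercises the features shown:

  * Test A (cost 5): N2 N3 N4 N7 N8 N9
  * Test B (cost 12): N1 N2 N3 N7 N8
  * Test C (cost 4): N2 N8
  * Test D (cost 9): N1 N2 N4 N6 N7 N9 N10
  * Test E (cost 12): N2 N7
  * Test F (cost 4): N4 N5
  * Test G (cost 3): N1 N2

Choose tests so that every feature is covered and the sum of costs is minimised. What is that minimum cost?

18

A, D, F together cover every feature (A ∪ D ∪ F = {N1, N2, N3, N4, N5, N6, N7, N8, N9, N10}); total cost 5 + 9 + 4 = 18.
No covering selection has total cost below 18.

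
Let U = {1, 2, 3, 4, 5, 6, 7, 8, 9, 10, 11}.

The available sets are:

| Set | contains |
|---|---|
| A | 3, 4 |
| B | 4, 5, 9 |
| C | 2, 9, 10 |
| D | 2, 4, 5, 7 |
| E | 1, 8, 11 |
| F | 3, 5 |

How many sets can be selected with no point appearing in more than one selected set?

3

A, C, E are pairwise disjoint (A={3,4}; C={2,9,10}; E={1,8,11}).
Every remaining set overlaps one of these, and no 4 of the listed sets are pairwise disjoint, so 3 is the maximum.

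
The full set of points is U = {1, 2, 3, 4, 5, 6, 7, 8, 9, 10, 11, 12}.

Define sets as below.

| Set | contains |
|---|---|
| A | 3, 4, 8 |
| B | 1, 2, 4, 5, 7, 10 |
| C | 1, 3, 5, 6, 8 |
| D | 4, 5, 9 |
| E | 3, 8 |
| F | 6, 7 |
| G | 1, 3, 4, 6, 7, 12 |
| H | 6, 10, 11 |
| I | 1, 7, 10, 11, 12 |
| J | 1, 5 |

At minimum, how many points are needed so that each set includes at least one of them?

T = {1, 5, 6, 8} meets every set (each contains at least one member of T), and |T| = 4.
No choice of 3 points meets every set, so 4 is the minimum.

4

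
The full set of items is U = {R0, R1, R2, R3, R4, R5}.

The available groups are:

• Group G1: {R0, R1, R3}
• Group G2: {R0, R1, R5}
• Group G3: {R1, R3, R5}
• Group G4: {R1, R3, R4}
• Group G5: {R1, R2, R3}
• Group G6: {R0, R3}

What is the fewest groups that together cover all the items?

3

G2, G4, and G5 cover everything between them: the union {R0, R1, R2, R3, R4, R5} is all of U.
Only G5 contains R2, so G5 is forced; the remaining 3 items need at least 2 more groups (each remaining group adds at most 2) — so at least 3 groups are needed, and 3 is optimal.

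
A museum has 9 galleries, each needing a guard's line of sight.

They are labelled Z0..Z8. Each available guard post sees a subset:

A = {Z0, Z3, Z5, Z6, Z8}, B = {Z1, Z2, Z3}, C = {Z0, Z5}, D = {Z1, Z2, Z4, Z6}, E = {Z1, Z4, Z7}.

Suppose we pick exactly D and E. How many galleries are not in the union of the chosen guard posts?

4

Union of D, E = {Z1, Z2, Z4, Z6, Z7}.
Not covered: Z0, Z3, Z5, Z8 — 4 galleries.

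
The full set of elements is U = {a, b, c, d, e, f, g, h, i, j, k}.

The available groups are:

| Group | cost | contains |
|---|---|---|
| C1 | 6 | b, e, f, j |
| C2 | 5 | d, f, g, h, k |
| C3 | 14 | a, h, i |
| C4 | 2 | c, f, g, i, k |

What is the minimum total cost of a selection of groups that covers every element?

27

C1, C2, C3, C4 together cover every element (C1 ∪ C2 ∪ C3 ∪ C4 = {a, b, c, d, e, f, g, h, i, j, k}); total cost 6 + 5 + 14 + 2 = 27.
No covering selection has total cost below 27.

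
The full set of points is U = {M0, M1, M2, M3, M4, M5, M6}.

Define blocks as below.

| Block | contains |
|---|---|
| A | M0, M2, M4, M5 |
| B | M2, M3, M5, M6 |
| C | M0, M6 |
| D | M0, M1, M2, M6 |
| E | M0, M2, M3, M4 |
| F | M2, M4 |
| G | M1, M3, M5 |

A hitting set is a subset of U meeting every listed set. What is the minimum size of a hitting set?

Take H = {M4, M5, M6}. Each listed block contains at least one of these, so H is a hitting set of size 3.
The blocks C, F, G are pairwise disjoint, so any hitting set needs a separate point for each — at least 3. Hence 3 is optimal.

3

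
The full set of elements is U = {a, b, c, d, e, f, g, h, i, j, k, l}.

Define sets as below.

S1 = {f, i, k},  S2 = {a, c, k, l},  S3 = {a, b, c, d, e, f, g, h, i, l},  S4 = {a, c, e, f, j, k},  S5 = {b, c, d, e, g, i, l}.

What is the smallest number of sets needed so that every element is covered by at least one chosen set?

S3 and S4 together: S3 ∪ S4 = {a, b, c, d, e, f, g, h, i, j, k, l} — every element is covered.
No single set has all 12 elements (the largest, S3, has 10), so 2 is optimal.

2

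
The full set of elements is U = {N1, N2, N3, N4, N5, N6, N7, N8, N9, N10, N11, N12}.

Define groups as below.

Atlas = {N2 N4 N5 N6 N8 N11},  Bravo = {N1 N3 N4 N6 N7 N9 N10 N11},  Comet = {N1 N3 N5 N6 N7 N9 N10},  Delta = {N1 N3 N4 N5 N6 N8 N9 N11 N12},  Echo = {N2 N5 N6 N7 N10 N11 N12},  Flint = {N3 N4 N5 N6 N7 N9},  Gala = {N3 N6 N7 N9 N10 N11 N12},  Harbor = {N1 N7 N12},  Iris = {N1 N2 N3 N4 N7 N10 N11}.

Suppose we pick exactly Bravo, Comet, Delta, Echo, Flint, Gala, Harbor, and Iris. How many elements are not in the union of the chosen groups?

0

Union of Bravo, Comet, Delta, Echo, Flint, Gala, Harbor, Iris = {N1, N2, N3, N4, N5, N6, N7, N8, N9, N10, N11, N12} — that's every element, so 0 are uncovered.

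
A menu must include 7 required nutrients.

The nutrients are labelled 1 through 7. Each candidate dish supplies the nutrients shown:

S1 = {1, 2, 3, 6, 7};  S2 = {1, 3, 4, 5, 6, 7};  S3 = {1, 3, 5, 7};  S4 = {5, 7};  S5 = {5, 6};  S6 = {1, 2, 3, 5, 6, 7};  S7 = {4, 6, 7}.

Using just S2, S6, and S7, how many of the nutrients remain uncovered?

Union of S2, S6, S7 = {1, 2, 3, 4, 5, 6, 7} — that's every nutrient, so 0 are uncovered.

0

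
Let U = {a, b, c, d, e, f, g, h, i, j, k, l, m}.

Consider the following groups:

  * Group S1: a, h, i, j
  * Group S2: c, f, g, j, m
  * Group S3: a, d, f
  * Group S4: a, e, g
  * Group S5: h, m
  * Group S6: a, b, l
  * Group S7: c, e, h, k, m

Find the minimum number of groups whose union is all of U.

Take {S1, S2, S3, S6, S7}. Their union is {a, b, c, d, e, f, g, h, i, j, k, l, m}, which is all 13 points.
No 4 of the 7 groups cover everything (all 35 combinations miss at least one point), so 5 is optimal.

5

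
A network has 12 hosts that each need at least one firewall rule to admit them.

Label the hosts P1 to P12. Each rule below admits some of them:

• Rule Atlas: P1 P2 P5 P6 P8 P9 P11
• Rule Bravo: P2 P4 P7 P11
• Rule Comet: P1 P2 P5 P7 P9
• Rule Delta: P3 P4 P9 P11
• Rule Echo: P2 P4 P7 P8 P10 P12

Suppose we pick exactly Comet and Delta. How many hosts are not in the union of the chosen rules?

Union of Comet, Delta = {P1, P2, P3, P4, P5, P7, P9, P11}.
Not covered: P6, P8, P10, P12 — 4 hosts.

4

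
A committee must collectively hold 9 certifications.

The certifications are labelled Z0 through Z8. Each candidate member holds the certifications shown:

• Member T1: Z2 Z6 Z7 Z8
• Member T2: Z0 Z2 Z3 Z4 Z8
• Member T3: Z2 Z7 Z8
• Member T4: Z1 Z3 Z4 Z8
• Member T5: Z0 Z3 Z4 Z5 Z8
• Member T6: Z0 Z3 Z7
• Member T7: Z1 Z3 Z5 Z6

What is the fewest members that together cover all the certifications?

3

T1 and T5 and T7 together: T1 ∪ T5 ∪ T7 = {Z0, Z1, Z2, Z3, Z4, Z5, Z6, Z7, Z8} — every certification is covered.
No 2 of the 7 members cover everything (all 21 combinations miss at least one certification), so 3 is optimal.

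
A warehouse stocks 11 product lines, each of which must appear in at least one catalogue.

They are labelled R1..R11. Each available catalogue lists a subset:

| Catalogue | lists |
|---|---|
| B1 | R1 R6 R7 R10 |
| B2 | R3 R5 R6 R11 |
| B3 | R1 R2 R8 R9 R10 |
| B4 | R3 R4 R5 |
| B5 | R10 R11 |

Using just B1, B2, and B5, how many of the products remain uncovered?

Union of B1, B2, B5 = {R1, R3, R5, R6, R7, R10, R11}.
Not covered: R2, R4, R8, R9 — 4 products.

4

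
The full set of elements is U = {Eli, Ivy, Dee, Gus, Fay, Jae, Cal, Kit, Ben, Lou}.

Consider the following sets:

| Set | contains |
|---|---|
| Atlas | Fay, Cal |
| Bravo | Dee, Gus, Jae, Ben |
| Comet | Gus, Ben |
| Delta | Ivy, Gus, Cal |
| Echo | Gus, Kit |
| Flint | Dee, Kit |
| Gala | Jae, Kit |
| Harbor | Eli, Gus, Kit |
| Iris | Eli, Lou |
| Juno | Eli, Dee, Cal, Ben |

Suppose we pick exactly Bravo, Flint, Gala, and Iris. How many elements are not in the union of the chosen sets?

3

Union of Bravo, Flint, Gala, Iris = {Eli, Dee, Gus, Jae, Kit, Ben, Lou}.
Not covered: Ivy, Fay, Cal — 3 elements.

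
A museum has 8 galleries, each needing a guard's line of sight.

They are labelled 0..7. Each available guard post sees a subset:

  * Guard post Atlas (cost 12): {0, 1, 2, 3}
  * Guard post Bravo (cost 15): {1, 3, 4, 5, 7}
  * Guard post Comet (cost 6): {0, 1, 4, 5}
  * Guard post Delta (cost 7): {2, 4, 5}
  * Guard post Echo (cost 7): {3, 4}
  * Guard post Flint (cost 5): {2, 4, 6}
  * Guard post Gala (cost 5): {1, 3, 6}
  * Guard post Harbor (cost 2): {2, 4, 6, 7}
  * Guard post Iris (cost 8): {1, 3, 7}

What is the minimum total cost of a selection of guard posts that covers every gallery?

Comet, Gala, Harbor together cover every gallery (Comet ∪ Gala ∪ Harbor = {0, 1, 2, 3, 4, 5, 6, 7}); total cost 6 + 5 + 2 = 13.
No covering selection has total cost below 13.

13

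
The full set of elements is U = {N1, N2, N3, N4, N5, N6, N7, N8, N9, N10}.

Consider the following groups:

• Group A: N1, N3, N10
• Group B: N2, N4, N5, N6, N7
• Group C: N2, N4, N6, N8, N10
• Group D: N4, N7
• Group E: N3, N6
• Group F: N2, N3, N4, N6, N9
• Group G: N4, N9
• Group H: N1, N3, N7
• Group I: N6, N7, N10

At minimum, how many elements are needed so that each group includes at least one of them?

T = {N3, N4, N10} meets every group (each contains at least one member of T), and |T| = 3.
No choice of 2 elements meets every group, so 3 is the minimum.

3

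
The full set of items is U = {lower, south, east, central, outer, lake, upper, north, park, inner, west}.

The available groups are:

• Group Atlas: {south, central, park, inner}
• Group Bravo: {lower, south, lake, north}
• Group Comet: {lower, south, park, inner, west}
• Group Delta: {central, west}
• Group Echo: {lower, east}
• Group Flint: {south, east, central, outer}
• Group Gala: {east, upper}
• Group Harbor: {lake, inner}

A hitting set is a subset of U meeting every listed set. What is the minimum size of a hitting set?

4

Take H = {east, central, lake, park}. Each listed group contains at least one of these, so H is a hitting set of size 4.
No choice of 3 items meets every group, so 4 is the minimum.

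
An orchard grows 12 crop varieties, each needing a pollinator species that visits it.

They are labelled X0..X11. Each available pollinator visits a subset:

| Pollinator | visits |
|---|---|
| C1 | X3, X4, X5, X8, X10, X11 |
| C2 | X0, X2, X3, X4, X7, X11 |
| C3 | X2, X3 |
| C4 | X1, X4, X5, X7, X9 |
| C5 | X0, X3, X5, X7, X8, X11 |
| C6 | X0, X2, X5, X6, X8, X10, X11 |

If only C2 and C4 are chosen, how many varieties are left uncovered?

3

Union of C2, C4 = {X0, X1, X2, X3, X4, X5, X7, X9, X11}.
Not covered: X6, X8, X10 — 3 varieties.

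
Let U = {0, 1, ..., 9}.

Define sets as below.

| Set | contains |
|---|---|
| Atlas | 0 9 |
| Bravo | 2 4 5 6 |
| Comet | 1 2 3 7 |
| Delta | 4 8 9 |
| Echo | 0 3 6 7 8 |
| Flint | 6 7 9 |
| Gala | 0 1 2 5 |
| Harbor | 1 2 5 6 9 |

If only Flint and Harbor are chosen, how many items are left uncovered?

4

Union of Flint, Harbor = {1, 2, 5, 6, 7, 9}.
Not covered: 0, 3, 4, 8 — 4 items.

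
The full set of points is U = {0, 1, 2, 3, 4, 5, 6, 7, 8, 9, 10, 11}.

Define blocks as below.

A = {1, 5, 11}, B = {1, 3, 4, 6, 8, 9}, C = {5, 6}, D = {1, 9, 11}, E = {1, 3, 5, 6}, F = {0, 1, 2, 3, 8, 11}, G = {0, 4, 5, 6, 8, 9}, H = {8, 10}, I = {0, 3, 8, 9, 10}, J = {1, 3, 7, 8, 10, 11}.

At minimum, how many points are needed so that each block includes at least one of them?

3

The 3 points {6, 8, 11} hit every block.
The blocks C, D, H are pairwise disjoint, so any hitting set needs a separate point for each — at least 3. Hence 3 is optimal.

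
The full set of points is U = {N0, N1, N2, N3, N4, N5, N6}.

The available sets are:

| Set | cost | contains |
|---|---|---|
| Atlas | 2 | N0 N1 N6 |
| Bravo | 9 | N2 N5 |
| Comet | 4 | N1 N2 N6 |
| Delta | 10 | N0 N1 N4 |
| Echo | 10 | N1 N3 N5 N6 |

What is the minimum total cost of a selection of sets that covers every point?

Comet, Delta, Echo together cover every point (Comet ∪ Delta ∪ Echo = {N0, N1, N2, N3, N4, N5, N6}); total cost 4 + 10 + 10 = 24.
The greedy pick Atlas, Comet, Echo, Delta costs 26; no covering selection beats 24.

24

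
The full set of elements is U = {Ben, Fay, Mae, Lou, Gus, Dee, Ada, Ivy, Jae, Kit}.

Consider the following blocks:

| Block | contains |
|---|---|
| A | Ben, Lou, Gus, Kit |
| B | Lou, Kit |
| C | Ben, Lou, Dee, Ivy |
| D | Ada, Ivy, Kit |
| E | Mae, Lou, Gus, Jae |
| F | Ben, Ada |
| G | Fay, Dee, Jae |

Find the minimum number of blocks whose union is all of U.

4

Take {D, E, F, G}. Their union is {Ben, Fay, Mae, Lou, Gus, Dee, Ada, Ivy, Jae, Kit}, which is all 10 elements.
No 3 of the 7 blocks cover everything (all 35 combinations miss at least one element), so 4 is optimal.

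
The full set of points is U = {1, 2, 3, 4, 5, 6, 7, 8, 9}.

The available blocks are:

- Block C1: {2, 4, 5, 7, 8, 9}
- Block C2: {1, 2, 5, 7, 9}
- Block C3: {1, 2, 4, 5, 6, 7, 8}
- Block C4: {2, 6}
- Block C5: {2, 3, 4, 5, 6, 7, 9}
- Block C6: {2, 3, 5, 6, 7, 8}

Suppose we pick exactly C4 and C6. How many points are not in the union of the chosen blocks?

Union of C4, C6 = {2, 3, 5, 6, 7, 8}.
Not covered: 1, 4, 9 — 3 points.

3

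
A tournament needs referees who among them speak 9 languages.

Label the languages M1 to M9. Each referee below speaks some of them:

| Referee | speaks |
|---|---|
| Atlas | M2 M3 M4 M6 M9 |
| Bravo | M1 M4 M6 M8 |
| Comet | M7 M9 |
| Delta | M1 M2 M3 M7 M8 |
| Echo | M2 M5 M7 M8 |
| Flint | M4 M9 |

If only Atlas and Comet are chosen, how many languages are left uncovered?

3

Union of Atlas, Comet = {M2, M3, M4, M6, M7, M9}.
Not covered: M1, M5, M8 — 3 languages.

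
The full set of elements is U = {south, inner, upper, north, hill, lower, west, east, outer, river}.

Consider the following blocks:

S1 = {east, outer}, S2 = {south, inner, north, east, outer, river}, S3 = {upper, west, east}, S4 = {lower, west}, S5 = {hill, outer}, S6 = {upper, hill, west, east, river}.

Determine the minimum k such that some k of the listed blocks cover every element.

3

S2 and S4 and S6 together: S2 ∪ S4 ∪ S6 = {south, inner, upper, north, hill, lower, west, east, outer, river} — every element is covered.
Only S2 contains south, so S2 is forced; the remaining 4 elements need at least 2 more blocks (each remaining block adds at most 3) — so at least 3 blocks are needed, and 3 is optimal.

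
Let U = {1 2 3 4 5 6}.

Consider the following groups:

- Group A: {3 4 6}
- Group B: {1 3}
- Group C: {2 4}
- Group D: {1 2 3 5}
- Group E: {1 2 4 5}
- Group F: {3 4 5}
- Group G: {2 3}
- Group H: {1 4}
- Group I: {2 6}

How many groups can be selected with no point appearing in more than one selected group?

2

F, I are pairwise disjoint (F={3,4,5}; I={2,6}).
Every remaining group overlaps one of these, and no 3 of the listed groups are pairwise disjoint, so 2 is the maximum.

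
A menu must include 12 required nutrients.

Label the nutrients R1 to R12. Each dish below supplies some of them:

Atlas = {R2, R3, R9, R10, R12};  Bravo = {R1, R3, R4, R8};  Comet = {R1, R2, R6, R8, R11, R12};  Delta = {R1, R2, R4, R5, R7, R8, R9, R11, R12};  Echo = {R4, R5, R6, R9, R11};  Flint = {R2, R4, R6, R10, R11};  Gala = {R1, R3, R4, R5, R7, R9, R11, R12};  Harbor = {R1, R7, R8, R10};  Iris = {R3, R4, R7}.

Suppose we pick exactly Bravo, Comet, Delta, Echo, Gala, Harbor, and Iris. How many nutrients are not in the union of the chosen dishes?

Union of Bravo, Comet, Delta, Echo, Gala, Harbor, Iris = {R1, R2, R3, R4, R5, R6, R7, R8, R9, R10, R11, R12} — that's every nutrient, so 0 are uncovered.

0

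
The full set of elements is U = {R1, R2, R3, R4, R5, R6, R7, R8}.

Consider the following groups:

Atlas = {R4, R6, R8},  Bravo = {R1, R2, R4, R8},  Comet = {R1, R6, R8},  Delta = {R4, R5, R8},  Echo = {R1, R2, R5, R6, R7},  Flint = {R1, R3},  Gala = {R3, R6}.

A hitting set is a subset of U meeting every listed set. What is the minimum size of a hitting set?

3

Take H = {R1, R6, R8}. Each listed group contains at least one of these, so H is a hitting set of size 3.
No choice of 2 elements meets every group, so 3 is the minimum.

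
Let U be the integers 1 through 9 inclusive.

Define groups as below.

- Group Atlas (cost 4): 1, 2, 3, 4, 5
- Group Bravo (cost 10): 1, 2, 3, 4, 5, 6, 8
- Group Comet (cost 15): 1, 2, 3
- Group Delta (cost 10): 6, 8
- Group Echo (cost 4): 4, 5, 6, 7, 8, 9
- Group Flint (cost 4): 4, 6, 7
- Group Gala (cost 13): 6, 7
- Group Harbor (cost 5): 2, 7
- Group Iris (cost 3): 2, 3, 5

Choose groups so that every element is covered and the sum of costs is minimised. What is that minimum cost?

Atlas, Echo together cover every element (Atlas ∪ Echo = {1, 2, 3, 4, 5, 6, 7, 8, 9}); total cost 4 + 4 = 8.
No covering selection has total cost below 8.

8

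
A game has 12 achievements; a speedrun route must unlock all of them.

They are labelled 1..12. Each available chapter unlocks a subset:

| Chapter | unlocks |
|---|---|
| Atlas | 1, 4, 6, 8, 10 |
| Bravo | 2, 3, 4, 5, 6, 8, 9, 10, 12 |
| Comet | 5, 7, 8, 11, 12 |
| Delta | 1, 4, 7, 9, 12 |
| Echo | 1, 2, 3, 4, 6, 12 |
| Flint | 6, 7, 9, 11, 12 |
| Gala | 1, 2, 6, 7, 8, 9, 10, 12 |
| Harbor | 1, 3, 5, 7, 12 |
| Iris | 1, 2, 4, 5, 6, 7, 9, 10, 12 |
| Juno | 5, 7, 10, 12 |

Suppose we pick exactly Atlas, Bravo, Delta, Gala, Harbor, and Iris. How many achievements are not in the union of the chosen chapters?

1

Union of Atlas, Bravo, Delta, Gala, Harbor, Iris = {1, 2, 3, 4, 5, 6, 7, 8, 9, 10, 12}.
Not covered: 11 — 1 achievement.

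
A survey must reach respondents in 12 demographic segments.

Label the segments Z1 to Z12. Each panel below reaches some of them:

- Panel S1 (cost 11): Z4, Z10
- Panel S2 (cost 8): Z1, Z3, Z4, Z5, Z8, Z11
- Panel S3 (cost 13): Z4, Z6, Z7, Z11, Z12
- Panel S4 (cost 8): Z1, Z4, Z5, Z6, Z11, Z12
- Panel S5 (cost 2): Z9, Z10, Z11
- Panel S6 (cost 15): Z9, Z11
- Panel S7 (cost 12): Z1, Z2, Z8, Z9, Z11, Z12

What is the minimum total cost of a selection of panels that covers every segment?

S2, S3, S5, S7 together cover every segment (S2 ∪ S3 ∪ S5 ∪ S7 = {Z1, Z2, Z3, Z4, Z5, Z6, Z7, Z8, Z9, Z10, Z11, Z12}); total cost 8 + 13 + 2 + 12 = 35.
The greedy pick S5, S2, S4, S7, S3 costs 43; no covering selection beats 35.

35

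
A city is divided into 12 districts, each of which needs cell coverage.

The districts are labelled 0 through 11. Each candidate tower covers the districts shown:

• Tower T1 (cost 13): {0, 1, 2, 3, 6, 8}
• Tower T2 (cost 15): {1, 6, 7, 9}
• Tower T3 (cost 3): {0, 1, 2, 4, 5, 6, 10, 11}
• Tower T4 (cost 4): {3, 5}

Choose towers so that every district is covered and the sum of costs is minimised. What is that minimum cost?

T1, T2, T3 together cover every district (T1 ∪ T2 ∪ T3 = {0, 1, 2, 3, 4, 5, 6, 7, 8, 9, 10, 11}); total cost 13 + 15 + 3 = 31.
The greedy pick T3, T4, T2, T1 costs 35; no covering selection beats 31.

31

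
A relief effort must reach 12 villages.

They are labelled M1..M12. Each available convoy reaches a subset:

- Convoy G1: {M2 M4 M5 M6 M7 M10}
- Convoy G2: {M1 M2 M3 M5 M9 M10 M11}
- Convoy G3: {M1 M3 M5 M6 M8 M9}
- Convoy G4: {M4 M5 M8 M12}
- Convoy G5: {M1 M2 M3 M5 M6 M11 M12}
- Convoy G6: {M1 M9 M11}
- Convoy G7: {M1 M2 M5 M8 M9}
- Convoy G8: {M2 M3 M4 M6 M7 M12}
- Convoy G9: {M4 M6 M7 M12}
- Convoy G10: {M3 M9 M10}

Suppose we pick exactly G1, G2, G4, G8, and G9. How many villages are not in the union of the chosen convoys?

Union of G1, G2, G4, G8, G9 = {M1, M2, M3, M4, M5, M6, M7, M8, M9, M10, M11, M12} — that's every village, so 0 are uncovered.

0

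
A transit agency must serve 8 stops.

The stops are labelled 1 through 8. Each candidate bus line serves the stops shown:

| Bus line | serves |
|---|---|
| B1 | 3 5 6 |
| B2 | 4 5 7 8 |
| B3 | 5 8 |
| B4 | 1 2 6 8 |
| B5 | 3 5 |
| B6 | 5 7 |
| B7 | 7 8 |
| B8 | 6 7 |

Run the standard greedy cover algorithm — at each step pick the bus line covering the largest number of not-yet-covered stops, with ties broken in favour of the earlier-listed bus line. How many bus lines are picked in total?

3

Greedy: pick B2 (covers 4 new) → pick B4 (covers 3 new) → pick B1 (covers 1 new). Total picks: 3.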